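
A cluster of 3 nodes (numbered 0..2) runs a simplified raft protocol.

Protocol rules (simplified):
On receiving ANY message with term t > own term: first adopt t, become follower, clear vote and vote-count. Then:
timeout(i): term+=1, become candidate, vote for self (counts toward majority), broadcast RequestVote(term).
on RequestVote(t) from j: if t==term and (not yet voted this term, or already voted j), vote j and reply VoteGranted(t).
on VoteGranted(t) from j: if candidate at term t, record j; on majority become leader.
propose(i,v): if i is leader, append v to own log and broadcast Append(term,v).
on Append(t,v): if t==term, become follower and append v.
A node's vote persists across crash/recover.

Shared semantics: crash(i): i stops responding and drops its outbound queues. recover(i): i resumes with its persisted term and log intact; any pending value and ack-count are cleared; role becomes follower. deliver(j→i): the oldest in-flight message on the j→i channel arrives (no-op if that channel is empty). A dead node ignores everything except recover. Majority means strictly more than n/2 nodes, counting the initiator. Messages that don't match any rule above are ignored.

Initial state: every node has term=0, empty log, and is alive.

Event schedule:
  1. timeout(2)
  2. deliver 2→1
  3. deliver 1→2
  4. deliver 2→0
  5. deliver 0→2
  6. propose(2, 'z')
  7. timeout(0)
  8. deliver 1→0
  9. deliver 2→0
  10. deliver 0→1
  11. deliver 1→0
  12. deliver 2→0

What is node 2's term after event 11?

after 1 — timeout(2): n2:cand/t1/[-]
after 2 — deliver 2→1: n1:foll/t1/[-]
after 3 — deliver 1→2: n2:lead/t1/[-]
after 4 — deliver 2→0: n0:foll/t1/[-]
after 5 — deliver 0→2: ·
after 6 — propose(2,'z'): n2:lead/t1/[z]
after 7 — timeout(0): n0:cand/t2/[-]
after 8 — deliver 1→0: ·
after 9 — deliver 2→0: ·
after 10 — deliver 0→1: n1:foll/t2/[-]
after 11 — deliver 1→0: n0:lead/t2/[-]

1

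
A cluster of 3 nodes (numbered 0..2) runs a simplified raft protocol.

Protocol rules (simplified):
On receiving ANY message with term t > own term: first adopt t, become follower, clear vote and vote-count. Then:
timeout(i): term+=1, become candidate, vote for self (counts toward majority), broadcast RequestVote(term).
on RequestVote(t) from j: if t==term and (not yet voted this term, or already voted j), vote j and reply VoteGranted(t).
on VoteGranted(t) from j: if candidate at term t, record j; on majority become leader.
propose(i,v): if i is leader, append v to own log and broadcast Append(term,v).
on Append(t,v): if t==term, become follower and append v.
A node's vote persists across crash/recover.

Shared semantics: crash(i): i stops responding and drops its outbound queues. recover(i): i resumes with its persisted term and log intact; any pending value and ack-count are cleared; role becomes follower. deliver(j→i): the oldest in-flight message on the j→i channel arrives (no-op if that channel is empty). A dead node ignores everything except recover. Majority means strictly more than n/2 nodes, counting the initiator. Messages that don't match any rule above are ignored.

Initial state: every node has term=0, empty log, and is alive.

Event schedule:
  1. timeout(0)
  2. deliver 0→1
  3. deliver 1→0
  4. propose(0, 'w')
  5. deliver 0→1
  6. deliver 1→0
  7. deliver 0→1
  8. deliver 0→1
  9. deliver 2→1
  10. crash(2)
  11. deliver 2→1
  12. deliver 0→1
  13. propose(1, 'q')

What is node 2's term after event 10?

[1] timeout(0) → N0(cand t1 [-])
[2] deliver 0→1 → N1(foll t1 [-])
[3] deliver 1→0 → N0(lead t1 [-])
[4] propose(0,'w') → N0(lead t1 [w])
[5] deliver 0→1 → N1(foll t1 [w])
[6] deliver 1→0 → ∅
[7] deliver 0→1 → ∅
[8] deliver 0→1 → ∅
[9] deliver 2→1 → ∅
[10] crash(2) → N2(✗foll t0 [-])

0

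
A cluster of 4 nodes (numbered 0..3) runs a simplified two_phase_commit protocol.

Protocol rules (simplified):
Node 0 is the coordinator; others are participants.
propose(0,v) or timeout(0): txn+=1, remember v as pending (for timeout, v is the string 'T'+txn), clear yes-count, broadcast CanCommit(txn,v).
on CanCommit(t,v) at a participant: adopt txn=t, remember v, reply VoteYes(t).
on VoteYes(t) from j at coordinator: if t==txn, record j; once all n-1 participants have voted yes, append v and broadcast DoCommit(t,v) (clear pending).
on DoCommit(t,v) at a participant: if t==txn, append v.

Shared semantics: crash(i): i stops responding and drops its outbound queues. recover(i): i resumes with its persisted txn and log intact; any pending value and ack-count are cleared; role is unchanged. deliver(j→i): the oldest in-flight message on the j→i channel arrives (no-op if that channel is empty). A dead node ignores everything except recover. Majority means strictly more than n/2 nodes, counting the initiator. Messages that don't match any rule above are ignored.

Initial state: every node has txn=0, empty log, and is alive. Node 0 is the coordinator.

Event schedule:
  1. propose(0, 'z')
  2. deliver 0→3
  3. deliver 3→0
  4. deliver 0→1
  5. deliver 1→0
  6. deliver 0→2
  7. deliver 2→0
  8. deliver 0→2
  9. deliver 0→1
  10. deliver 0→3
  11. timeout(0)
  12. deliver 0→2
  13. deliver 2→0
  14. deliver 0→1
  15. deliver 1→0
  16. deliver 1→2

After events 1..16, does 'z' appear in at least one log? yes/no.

e1 propose(0,'z'): 0[coor,t=1,-]
e2 deliver 0→3: 3[part,t=1,-]
e3 deliver 3→0: ·
e4 deliver 0→1: 1[part,t=1,-]
e5 deliver 1→0: ·
e6 deliver 0→2: 2[part,t=1,-]
e7 deliver 2→0: 0[coor,t=1,z]
e8 deliver 0→2: 2[part,t=1,z]
e9 deliver 0→1: 1[part,t=1,z]
e10 deliver 0→3: 3[part,t=1,z]
e11 timeout(0): 0[coor,t=2,z]
e12 deliver 0→2: 2[part,t=2,z]
e13 deliver 2→0: ·
e14 deliver 0→1: 1[part,t=2,z]
e15 deliver 1→0: ·
e16 deliver 1→2: ·

yes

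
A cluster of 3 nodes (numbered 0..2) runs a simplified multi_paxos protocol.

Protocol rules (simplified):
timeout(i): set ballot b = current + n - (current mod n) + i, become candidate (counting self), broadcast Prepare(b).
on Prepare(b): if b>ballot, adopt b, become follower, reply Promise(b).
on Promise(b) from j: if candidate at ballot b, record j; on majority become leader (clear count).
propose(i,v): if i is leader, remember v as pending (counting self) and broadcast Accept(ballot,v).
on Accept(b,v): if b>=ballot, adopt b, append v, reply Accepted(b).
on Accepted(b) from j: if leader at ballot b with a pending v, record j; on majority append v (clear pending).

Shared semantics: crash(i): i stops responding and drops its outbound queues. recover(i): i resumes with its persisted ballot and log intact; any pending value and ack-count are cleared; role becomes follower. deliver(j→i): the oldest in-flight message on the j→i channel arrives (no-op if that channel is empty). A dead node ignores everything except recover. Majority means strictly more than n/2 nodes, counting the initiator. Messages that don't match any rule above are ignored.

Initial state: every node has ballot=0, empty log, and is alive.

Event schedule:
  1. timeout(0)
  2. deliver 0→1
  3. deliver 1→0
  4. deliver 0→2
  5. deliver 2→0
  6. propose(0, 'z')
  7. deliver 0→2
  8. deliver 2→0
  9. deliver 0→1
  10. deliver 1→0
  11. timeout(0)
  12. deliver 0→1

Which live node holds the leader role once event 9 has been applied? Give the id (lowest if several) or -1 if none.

0

1. timeout(0):  <0:cand b3 ->
2. deliver 0→1:  <1:foll b3 ->
3. deliver 1→0:  <0:lead b3 ->
4. deliver 0→2:  <2:foll b3 ->
5. deliver 2→0:  nop
6. propose(0,'z'):  nop
7. deliver 0→2:  <2:foll b3 z>
8. deliver 2→0:  <0:lead b3 z>
9. deliver 0→1:  <1:foll b3 z>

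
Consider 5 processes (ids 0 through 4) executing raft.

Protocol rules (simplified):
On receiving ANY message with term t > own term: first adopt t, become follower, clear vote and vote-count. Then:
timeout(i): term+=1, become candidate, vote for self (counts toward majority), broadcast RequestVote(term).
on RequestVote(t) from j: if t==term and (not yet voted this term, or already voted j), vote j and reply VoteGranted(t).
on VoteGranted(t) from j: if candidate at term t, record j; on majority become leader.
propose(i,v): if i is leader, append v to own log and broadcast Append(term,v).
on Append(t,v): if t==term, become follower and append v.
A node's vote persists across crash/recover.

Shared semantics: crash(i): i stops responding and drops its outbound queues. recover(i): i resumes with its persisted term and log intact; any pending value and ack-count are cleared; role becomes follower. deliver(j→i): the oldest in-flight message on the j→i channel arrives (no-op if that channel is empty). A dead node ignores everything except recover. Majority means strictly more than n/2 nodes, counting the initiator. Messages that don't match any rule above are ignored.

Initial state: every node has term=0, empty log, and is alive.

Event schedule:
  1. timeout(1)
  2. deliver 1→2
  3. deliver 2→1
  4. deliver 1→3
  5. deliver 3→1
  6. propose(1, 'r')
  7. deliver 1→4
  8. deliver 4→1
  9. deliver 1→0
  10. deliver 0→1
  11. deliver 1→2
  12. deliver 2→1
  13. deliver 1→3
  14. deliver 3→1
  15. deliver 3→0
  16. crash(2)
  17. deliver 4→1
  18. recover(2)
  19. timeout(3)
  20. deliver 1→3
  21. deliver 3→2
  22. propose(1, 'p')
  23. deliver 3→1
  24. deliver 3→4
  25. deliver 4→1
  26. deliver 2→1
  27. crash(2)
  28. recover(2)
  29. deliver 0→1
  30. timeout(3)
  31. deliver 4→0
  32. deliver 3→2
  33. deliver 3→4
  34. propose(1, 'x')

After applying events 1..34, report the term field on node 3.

3

[1] timeout(1) → N1(cand t1 [-])
[2] deliver 1→2 → N2(foll t1 [-])
[3] deliver 2→1 → ∅
[4] deliver 1→3 → N3(foll t1 [-])
[5] deliver 3→1 → N1(lead t1 [-])
[6] propose(1,'r') → N1(lead t1 [r])
[7] deliver 1→4 → N4(foll t1 [-])
[8] deliver 4→1 → ∅
[9] deliver 1→0 → N0(foll t1 [-])
[10] deliver 0→1 → ∅
[11] deliver 1→2 → N2(foll t1 [r])
[12] deliver 2→1 → ∅
[13] deliver 1→3 → N3(foll t1 [r])
[14] deliver 3→1 → ∅
[15] deliver 3→0 → ∅
[16] crash(2) → N2(✗foll t1 [r])
[17] deliver 4→1 → ∅
[18] recover(2) → N2(foll t1 [r])
[19] timeout(3) → N3(cand t2 [r])
[20] deliver 1→3 → ∅
[21] deliver 3→2 → N2(foll t2 [r])
[22] propose(1,'p') → N1(lead t1 [r,p])
[23] deliver 3→1 → N1(foll t2 [r,p])
[24] deliver 3→4 → N4(foll t2 [-])
[25] deliver 4→1 → ∅
[26] deliver 2→1 → ∅
[27] crash(2) → N2(✗foll t2 [r])
[28] recover(2) → N2(foll t2 [r])
[29] deliver 0→1 → ∅
[30] timeout(3) → N3(cand t3 [r])
[31] deliver 4→0 → ∅
[32] deliver 3→2 → N2(foll t3 [r])
[33] deliver 3→4 → N4(foll t3 [-])
[34] propose(1,'x') → ∅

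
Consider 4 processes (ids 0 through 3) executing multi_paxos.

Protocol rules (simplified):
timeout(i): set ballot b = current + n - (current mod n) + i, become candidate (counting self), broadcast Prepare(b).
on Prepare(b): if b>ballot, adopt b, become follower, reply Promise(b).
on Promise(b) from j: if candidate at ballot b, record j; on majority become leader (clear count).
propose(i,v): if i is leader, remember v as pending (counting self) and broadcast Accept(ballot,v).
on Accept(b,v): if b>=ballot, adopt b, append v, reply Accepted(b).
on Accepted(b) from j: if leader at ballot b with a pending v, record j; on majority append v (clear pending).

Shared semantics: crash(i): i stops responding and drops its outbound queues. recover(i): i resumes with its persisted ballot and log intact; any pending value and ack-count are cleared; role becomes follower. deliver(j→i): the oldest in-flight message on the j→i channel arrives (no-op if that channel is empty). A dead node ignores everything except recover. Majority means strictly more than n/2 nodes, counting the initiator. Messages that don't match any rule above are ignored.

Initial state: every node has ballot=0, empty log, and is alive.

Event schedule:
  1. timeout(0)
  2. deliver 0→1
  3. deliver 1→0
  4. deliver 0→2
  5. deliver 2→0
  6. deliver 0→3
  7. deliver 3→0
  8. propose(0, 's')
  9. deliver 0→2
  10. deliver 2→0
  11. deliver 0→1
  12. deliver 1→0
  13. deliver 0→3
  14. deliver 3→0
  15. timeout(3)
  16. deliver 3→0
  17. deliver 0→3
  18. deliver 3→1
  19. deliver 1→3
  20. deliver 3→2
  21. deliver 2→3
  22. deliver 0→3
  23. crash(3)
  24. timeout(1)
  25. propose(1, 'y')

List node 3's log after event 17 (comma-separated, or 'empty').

after 1 — timeout(0): n0:cand/b4/[-]
after 2 — deliver 0→1: n1:foll/b4/[-]
after 3 — deliver 1→0: ·
after 4 — deliver 0→2: n2:foll/b4/[-]
after 5 — deliver 2→0: n0:lead/b4/[-]
after 6 — deliver 0→3: n3:foll/b4/[-]
after 7 — deliver 3→0: ·
after 8 — propose(0,'s'): ·
after 9 — deliver 0→2: n2:foll/b4/[s]
after 10 — deliver 2→0: ·
after 11 — deliver 0→1: n1:foll/b4/[s]
after 12 — deliver 1→0: n0:lead/b4/[s]
after 13 — deliver 0→3: n3:foll/b4/[s]
after 14 — deliver 3→0: ·
after 15 — timeout(3): n3:cand/b11/[s]
after 16 — deliver 3→0: n0:foll/b11/[s]
after 17 — deliver 0→3: ·

s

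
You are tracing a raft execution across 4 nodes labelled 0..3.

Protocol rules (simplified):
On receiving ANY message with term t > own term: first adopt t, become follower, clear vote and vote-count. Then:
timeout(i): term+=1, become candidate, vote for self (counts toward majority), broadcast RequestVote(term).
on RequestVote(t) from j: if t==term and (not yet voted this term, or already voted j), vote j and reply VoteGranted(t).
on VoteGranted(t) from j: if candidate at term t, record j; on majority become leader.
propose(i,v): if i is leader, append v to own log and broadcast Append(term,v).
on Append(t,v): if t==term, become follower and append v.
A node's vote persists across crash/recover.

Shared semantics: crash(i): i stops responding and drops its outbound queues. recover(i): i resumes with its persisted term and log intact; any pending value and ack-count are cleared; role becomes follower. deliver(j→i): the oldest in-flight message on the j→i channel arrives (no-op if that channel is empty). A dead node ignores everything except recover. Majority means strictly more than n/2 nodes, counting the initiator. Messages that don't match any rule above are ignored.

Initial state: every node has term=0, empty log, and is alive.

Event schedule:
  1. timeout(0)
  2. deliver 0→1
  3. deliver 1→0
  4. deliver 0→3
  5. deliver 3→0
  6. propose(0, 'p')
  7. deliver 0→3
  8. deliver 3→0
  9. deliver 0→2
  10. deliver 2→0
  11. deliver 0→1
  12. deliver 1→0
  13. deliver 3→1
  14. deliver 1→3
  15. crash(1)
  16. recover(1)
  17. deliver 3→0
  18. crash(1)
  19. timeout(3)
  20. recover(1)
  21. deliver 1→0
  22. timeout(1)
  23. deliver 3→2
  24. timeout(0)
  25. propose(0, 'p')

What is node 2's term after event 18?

1. timeout(0):  <0:cand t1 ->
2. deliver 0→1:  <1:foll t1 ->
3. deliver 1→0:  nop
4. deliver 0→3:  <3:foll t1 ->
5. deliver 3→0:  <0:lead t1 ->
6. propose(0,'p'):  <0:lead t1 p>
7. deliver 0→3:  <3:foll t1 p>
8. deliver 3→0:  nop
9. deliver 0→2:  <2:foll t1 ->
10. deliver 2→0:  nop
11. deliver 0→1:  <1:foll t1 p>
12. deliver 1→0:  nop
13. deliver 3→1:  nop
14. deliver 1→3:  nop
15. crash(1):  <1:✗foll t1 p>
16. recover(1):  <1:foll t1 p>
17. deliver 3→0:  nop
18. crash(1):  <1:✗foll t1 p>

1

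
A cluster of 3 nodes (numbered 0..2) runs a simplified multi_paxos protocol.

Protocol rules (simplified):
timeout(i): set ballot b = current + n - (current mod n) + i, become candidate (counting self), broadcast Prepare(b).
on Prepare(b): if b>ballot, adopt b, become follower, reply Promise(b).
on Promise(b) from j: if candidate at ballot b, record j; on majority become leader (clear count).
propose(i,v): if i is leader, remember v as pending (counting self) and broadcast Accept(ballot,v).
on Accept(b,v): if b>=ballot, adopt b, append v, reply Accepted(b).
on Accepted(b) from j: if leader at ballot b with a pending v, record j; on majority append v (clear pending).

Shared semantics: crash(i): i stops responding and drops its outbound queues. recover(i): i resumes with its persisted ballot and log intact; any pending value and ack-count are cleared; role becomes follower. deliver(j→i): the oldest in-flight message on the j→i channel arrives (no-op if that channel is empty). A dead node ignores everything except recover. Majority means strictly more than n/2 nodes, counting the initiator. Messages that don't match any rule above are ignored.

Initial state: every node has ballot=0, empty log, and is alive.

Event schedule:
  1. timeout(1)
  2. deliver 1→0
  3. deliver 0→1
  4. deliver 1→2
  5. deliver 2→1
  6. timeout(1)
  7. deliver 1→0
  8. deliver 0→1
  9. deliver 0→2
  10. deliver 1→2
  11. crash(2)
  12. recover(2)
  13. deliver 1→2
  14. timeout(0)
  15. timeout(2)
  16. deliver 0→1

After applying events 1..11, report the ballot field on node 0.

1. timeout(1):  <1:cand b4 ->
2. deliver 1→0:  <0:foll b4 ->
3. deliver 0→1:  <1:lead b4 ->
4. deliver 1→2:  <2:foll b4 ->
5. deliver 2→1:  nop
6. timeout(1):  <1:cand b7 ->
7. deliver 1→0:  <0:foll b7 ->
8. deliver 0→1:  <1:lead b7 ->
9. deliver 0→2:  nop
10. deliver 1→2:  <2:foll b7 ->
11. crash(2):  <2:✗foll b7 ->

7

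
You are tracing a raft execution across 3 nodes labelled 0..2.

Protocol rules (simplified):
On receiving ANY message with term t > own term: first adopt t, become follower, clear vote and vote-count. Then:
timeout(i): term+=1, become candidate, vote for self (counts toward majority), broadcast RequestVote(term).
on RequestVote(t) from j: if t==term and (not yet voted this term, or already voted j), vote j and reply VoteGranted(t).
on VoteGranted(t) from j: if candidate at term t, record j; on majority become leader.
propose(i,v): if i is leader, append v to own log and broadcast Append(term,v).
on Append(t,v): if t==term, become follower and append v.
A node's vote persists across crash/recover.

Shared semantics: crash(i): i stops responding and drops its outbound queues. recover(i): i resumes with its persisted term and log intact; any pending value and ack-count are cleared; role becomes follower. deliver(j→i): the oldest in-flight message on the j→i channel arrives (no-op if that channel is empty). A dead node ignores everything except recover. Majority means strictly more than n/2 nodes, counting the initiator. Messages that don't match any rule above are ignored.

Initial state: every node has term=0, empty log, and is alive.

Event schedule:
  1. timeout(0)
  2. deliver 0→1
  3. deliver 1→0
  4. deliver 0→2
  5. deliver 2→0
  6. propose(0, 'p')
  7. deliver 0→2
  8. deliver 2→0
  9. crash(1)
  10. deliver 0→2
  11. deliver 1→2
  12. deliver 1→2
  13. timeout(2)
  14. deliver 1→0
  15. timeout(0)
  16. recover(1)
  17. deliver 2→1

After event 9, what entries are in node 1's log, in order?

empty

1. timeout(0):  <0:cand t1 ->
2. deliver 0→1:  <1:foll t1 ->
3. deliver 1→0:  <0:lead t1 ->
4. deliver 0→2:  <2:foll t1 ->
5. deliver 2→0:  nop
6. propose(0,'p'):  <0:lead t1 p>
7. deliver 0→2:  <2:foll t1 p>
8. deliver 2→0:  nop
9. crash(1):  <1:✗foll t1 ->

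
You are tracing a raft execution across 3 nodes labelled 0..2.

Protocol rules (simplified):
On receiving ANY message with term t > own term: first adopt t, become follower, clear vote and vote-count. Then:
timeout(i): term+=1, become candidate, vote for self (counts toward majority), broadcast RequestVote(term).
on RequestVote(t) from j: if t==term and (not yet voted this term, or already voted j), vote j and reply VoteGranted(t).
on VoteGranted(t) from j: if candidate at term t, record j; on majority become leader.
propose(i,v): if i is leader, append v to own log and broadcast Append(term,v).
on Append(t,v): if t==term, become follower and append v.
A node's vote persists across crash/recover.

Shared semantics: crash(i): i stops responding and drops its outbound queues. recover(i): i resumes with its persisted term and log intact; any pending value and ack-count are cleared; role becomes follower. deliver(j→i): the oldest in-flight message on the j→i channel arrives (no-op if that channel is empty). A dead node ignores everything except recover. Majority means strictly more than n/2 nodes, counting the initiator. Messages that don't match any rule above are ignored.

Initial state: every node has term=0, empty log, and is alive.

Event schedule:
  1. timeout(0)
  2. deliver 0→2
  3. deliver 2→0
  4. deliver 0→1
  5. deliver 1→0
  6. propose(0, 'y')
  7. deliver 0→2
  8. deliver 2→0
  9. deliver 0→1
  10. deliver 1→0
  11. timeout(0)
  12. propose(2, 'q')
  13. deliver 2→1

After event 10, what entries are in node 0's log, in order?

y

e1 timeout(0): 0[cand,t=1,-]
e2 deliver 0→2: 2[foll,t=1,-]
e3 deliver 2→0: 0[lead,t=1,-]
e4 deliver 0→1: 1[foll,t=1,-]
e5 deliver 1→0: ·
e6 propose(0,'y'): 0[lead,t=1,y]
e7 deliver 0→2: 2[foll,t=1,y]
e8 deliver 2→0: ·
e9 deliver 0→1: 1[foll,t=1,y]
e10 deliver 1→0: ·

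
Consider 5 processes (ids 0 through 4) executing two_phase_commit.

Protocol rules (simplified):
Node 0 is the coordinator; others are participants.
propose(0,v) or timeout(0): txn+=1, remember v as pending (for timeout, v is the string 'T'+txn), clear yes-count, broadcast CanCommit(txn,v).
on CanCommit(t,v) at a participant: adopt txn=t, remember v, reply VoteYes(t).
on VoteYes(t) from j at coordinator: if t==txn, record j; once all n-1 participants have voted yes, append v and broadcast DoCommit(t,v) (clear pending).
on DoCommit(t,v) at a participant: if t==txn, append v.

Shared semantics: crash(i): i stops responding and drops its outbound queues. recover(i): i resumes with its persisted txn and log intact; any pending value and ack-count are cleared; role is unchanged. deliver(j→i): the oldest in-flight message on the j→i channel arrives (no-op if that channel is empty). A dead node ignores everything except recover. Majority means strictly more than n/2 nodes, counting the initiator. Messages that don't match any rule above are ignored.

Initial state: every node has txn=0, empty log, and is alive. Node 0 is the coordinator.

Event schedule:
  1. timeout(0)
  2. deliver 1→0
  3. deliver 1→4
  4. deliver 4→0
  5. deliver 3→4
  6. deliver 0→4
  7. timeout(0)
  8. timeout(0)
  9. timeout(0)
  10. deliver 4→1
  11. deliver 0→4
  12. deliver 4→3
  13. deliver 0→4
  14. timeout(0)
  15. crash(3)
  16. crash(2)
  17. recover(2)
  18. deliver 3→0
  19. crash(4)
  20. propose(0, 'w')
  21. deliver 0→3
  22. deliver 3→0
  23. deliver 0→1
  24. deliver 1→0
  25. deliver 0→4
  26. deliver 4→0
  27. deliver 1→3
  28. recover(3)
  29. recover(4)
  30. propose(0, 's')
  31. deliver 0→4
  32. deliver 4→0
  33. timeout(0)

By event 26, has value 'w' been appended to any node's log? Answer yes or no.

step 1 timeout(0): 0={coor,t=1,log=-}
step 2 deliver 1→0: —
step 3 deliver 1→4: —
step 4 deliver 4→0: —
step 5 deliver 3→4: —
step 6 deliver 0→4: 4={part,t=1,log=-}
step 7 timeout(0): 0={coor,t=2,log=-}
step 8 timeout(0): 0={coor,t=3,log=-}
step 9 timeout(0): 0={coor,t=4,log=-}
step 10 deliver 4→1: —
step 11 deliver 0→4: 4={part,t=2,log=-}
step 12 deliver 4→3: —
step 13 deliver 0→4: 4={part,t=3,log=-}
step 14 timeout(0): 0={coor,t=5,log=-}
step 15 crash(3): 3={✗part,t=0,log=-}
step 16 crash(2): 2={✗part,t=0,log=-}
step 17 recover(2): 2={part,t=0,log=-}
step 18 deliver 3→0: —
step 19 crash(4): 4={✗part,t=3,log=-}
step 20 propose(0,'w'): 0={coor,t=6,log=-}
step 21 deliver 0→3: —
step 22 deliver 3→0: —
step 23 deliver 0→1: 1={part,t=1,log=-}
step 24 deliver 1→0: —
step 25 deliver 0→4: —
step 26 deliver 4→0: —

no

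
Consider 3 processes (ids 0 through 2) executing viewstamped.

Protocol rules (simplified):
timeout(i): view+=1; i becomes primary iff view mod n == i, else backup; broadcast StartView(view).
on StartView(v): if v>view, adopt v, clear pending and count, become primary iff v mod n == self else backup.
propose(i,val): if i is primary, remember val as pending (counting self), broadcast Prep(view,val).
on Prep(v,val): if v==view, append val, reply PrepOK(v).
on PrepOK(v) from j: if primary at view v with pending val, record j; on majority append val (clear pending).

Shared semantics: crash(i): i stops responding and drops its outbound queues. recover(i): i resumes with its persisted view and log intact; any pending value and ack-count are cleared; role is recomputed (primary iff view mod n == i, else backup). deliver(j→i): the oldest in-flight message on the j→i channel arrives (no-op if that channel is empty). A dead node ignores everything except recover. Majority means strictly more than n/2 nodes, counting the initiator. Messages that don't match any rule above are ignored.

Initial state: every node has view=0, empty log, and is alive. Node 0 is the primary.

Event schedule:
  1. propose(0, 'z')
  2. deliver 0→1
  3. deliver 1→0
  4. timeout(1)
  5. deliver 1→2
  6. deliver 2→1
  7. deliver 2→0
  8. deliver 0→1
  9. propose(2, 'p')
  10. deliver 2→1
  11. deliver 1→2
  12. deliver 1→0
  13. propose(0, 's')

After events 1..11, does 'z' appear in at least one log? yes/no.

yes

[1] propose(0,'z') → ∅
[2] deliver 0→1 → N1(back v0 [z])
[3] deliver 1→0 → N0(prim v0 [z])
[4] timeout(1) → N1(prim v1 [z])
[5] deliver 1→2 → N2(back v1 [-])
[6] deliver 2→1 → ∅
[7] deliver 2→0 → ∅
[8] deliver 0→1 → ∅
[9] propose(2,'p') → ∅
[10] deliver 2→1 → ∅
[11] deliver 1→2 → ∅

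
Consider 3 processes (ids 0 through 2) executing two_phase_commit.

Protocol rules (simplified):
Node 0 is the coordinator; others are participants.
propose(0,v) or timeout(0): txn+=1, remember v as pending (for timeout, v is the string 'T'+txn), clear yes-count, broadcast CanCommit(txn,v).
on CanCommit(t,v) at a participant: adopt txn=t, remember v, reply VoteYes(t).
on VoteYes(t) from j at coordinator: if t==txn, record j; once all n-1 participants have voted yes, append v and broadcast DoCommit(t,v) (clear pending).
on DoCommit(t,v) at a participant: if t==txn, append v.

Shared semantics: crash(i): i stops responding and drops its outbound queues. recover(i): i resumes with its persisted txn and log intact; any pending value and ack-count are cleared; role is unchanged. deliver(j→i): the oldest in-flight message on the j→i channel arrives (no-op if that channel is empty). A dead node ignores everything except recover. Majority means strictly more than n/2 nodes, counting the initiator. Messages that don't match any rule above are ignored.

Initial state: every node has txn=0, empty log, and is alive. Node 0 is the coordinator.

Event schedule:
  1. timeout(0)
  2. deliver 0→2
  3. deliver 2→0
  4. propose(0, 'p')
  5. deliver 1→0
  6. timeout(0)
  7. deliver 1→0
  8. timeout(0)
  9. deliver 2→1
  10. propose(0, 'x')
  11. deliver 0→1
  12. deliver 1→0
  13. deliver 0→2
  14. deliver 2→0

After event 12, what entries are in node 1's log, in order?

after 1 — timeout(0): n0:coor/t1/[-]
after 2 — deliver 0→2: n2:part/t1/[-]
after 3 — deliver 2→0: ·
after 4 — propose(0,'p'): n0:coor/t2/[-]
after 5 — deliver 1→0: ·
after 6 — timeout(0): n0:coor/t3/[-]
after 7 — deliver 1→0: ·
after 8 — timeout(0): n0:coor/t4/[-]
after 9 — deliver 2→1: ·
after 10 — propose(0,'x'): n0:coor/t5/[-]
after 11 — deliver 0→1: n1:part/t1/[-]
after 12 — deliver 1→0: ·

empty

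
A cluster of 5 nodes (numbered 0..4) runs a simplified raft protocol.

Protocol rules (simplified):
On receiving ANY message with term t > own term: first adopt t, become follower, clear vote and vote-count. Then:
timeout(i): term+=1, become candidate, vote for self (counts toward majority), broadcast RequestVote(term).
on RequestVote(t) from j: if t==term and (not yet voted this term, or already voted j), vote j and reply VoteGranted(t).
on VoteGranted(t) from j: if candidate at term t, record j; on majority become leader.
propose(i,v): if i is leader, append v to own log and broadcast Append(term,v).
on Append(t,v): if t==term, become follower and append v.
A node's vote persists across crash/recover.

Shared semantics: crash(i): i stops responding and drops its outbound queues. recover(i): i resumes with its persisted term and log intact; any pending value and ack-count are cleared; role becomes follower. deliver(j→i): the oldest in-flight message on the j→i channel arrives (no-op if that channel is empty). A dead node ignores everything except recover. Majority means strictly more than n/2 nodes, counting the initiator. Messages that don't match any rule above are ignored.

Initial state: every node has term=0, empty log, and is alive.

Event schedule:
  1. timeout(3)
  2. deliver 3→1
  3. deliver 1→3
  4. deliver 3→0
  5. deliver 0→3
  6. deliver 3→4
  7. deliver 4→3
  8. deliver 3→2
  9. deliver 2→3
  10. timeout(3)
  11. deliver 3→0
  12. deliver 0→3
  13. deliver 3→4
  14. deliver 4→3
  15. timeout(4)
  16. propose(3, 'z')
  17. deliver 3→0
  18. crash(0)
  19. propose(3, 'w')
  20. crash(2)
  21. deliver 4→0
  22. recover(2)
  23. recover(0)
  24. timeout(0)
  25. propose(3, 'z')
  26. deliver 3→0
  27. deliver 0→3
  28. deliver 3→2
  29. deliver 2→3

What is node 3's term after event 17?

e1 timeout(3): 3[cand,t=1,-]
e2 deliver 3→1: 1[foll,t=1,-]
e3 deliver 1→3: ·
e4 deliver 3→0: 0[foll,t=1,-]
e5 deliver 0→3: 3[lead,t=1,-]
e6 deliver 3→4: 4[foll,t=1,-]
e7 deliver 4→3: ·
e8 deliver 3→2: 2[foll,t=1,-]
e9 deliver 2→3: ·
e10 timeout(3): 3[cand,t=2,-]
e11 deliver 3→0: 0[foll,t=2,-]
e12 deliver 0→3: ·
e13 deliver 3→4: 4[foll,t=2,-]
e14 deliver 4→3: 3[lead,t=2,-]
e15 timeout(4): 4[cand,t=3,-]
e16 propose(3,'z'): 3[lead,t=2,z]
e17 deliver 3→0: 0[foll,t=2,z]

2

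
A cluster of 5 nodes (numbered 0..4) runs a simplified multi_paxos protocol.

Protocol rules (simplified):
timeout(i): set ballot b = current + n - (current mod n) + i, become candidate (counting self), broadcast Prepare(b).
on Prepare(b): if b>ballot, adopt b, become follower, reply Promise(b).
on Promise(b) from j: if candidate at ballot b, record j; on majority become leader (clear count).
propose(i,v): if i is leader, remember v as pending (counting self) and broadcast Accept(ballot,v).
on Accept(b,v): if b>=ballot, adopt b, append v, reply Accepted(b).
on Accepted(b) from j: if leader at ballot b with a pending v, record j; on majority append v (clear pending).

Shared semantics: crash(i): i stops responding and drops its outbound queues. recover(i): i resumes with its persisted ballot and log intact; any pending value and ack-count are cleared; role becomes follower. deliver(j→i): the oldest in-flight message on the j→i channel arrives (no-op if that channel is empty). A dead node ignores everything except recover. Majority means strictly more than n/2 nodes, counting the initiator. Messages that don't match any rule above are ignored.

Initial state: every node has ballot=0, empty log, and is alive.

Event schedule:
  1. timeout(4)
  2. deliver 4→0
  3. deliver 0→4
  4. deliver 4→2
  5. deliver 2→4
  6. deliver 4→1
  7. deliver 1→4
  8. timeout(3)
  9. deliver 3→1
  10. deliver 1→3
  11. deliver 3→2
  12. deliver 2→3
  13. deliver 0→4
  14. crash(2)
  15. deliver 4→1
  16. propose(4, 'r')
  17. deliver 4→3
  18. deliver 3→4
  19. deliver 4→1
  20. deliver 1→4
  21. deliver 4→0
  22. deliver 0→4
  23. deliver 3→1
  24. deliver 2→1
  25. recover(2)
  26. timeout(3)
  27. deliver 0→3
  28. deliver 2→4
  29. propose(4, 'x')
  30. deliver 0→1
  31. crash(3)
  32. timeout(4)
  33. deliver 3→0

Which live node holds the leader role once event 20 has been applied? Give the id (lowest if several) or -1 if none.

step 1 timeout(4): 4={cand,b=9,log=-}
step 2 deliver 4→0: 0={foll,b=9,log=-}
step 3 deliver 0→4: —
step 4 deliver 4→2: 2={foll,b=9,log=-}
step 5 deliver 2→4: 4={lead,b=9,log=-}
step 6 deliver 4→1: 1={foll,b=9,log=-}
step 7 deliver 1→4: —
step 8 timeout(3): 3={cand,b=8,log=-}
step 9 deliver 3→1: —
step 10 deliver 1→3: —
step 11 deliver 3→2: —
step 12 deliver 2→3: —
step 13 deliver 0→4: —
step 14 crash(2): 2={✗foll,b=9,log=-}
step 15 deliver 4→1: —
step 16 propose(4,'r'): —
step 17 deliver 4→3: 3={foll,b=9,log=-}
step 18 deliver 3→4: —
step 19 deliver 4→1: 1={foll,b=9,log=r}
step 20 deliver 1→4: —

4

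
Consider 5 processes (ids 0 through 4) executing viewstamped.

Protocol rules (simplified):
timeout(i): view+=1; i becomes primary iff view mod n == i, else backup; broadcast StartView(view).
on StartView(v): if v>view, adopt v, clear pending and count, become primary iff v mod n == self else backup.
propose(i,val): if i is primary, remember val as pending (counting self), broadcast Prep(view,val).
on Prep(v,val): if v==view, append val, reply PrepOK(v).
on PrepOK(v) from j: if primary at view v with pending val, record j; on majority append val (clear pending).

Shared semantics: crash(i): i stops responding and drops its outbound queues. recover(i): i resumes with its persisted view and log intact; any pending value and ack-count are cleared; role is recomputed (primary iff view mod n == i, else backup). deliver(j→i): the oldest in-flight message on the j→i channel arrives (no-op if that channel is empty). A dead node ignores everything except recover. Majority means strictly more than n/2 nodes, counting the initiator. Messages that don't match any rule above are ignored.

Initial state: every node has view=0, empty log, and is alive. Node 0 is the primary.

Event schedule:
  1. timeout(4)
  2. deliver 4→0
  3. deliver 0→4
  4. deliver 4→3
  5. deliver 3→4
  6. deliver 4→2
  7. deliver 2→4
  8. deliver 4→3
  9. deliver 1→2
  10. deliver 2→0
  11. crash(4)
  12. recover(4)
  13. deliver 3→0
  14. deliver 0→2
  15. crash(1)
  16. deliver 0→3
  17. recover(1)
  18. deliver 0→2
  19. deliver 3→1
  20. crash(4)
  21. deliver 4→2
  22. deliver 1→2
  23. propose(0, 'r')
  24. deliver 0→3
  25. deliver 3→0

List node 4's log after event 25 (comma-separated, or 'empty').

empty

1. timeout(4):  <4:back v1 ->
2. deliver 4→0:  <0:back v1 ->
3. deliver 0→4:  nop
4. deliver 4→3:  <3:back v1 ->
5. deliver 3→4:  nop
6. deliver 4→2:  <2:back v1 ->
7. deliver 2→4:  nop
8. deliver 4→3:  nop
9. deliver 1→2:  nop
10. deliver 2→0:  nop
11. crash(4):  <4:✗back v1 ->
12. recover(4):  <4:back v1 ->
13. deliver 3→0:  nop
14. deliver 0→2:  nop
15. crash(1):  <1:✗back v0 ->
16. deliver 0→3:  nop
17. recover(1):  <1:back v0 ->
18. deliver 0→2:  nop
19. deliver 3→1:  nop
20. crash(4):  <4:✗back v1 ->
21. deliver 4→2:  nop
22. deliver 1→2:  nop
23. propose(0,'r'):  nop
24. deliver 0→3:  nop
25. deliver 3→0:  nop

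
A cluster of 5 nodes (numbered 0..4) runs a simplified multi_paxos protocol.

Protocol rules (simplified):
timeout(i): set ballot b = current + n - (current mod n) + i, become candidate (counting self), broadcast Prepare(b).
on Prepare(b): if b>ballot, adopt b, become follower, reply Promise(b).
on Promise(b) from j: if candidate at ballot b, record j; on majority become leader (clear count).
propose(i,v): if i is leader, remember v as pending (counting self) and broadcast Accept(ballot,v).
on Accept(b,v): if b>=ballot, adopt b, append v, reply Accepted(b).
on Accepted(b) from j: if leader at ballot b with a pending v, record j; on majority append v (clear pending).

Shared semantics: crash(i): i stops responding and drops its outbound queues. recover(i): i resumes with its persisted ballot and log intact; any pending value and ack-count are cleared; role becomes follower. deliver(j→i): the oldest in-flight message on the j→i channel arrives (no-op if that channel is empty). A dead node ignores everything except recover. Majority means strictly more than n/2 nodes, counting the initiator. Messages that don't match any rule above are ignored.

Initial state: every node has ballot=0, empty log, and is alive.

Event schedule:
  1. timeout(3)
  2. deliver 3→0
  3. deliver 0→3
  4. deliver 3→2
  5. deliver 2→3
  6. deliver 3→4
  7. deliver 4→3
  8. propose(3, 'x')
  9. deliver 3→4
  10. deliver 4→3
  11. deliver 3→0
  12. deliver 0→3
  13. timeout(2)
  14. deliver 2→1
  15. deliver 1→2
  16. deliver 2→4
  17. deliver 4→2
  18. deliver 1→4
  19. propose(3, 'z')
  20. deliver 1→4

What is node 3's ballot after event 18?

8

step 1 timeout(3): 3={cand,b=8,log=-}
step 2 deliver 3→0: 0={foll,b=8,log=-}
step 3 deliver 0→3: —
step 4 deliver 3→2: 2={foll,b=8,log=-}
step 5 deliver 2→3: 3={lead,b=8,log=-}
step 6 deliver 3→4: 4={foll,b=8,log=-}
step 7 deliver 4→3: —
step 8 propose(3,'x'): —
step 9 deliver 3→4: 4={foll,b=8,log=x}
step 10 deliver 4→3: —
step 11 deliver 3→0: 0={foll,b=8,log=x}
step 12 deliver 0→3: 3={lead,b=8,log=x}
step 13 timeout(2): 2={cand,b=12,log=-}
step 14 deliver 2→1: 1={foll,b=12,log=-}
step 15 deliver 1→2: —
step 16 deliver 2→4: 4={foll,b=12,log=x}
step 17 deliver 4→2: 2={lead,b=12,log=-}
step 18 deliver 1→4: —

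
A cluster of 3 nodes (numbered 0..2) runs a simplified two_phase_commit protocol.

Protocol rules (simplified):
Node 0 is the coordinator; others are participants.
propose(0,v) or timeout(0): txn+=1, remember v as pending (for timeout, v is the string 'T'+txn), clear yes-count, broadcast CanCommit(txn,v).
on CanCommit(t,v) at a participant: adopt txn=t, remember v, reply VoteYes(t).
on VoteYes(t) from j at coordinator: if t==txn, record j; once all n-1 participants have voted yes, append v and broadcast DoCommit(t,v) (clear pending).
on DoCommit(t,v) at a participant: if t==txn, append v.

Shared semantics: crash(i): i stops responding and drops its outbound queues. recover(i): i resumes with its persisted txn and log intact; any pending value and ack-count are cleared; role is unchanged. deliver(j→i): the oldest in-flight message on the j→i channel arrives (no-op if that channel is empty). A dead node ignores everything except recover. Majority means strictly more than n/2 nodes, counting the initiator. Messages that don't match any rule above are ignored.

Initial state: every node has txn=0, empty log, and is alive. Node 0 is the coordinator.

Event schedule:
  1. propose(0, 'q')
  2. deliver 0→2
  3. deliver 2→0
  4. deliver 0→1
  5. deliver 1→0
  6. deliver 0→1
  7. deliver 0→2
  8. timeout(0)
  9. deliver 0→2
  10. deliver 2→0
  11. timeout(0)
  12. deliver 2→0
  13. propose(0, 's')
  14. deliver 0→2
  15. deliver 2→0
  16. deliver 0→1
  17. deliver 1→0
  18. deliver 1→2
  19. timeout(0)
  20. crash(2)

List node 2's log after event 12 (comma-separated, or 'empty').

e1 propose(0,'q'): 0[coor,t=1,-]
e2 deliver 0→2: 2[part,t=1,-]
e3 deliver 2→0: ·
e4 deliver 0→1: 1[part,t=1,-]
e5 deliver 1→0: 0[coor,t=1,q]
e6 deliver 0→1: 1[part,t=1,q]
e7 deliver 0→2: 2[part,t=1,q]
e8 timeout(0): 0[coor,t=2,q]
e9 deliver 0→2: 2[part,t=2,q]
e10 deliver 2→0: ·
e11 timeout(0): 0[coor,t=3,q]
e12 deliver 2→0: ·

q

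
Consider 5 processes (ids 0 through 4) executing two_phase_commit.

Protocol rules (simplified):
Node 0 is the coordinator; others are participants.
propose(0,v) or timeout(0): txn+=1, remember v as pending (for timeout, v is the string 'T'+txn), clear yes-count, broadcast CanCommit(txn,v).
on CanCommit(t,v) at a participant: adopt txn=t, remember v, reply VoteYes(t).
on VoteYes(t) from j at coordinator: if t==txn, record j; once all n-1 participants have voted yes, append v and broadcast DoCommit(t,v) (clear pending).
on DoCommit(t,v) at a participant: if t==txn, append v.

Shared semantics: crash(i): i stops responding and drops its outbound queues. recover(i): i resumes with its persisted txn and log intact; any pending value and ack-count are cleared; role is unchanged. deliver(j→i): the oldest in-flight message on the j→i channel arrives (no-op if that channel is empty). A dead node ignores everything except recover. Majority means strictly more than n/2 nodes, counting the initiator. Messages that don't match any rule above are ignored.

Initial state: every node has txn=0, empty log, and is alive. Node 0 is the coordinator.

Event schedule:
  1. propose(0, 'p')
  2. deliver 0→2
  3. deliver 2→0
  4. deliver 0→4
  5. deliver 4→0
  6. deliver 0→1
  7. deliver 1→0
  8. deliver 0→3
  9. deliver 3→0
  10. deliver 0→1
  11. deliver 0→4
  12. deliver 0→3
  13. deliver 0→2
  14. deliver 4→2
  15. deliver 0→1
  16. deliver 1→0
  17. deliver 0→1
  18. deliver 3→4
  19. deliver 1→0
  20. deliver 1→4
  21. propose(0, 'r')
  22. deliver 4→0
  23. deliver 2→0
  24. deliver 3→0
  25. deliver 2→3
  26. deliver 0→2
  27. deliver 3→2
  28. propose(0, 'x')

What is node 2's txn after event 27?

2

after 1 — propose(0,'p'): n0:coor/t1/[-]
after 2 — deliver 0→2: n2:part/t1/[-]
after 3 — deliver 2→0: ·
after 4 — deliver 0→4: n4:part/t1/[-]
after 5 — deliver 4→0: ·
after 6 — deliver 0→1: n1:part/t1/[-]
after 7 — deliver 1→0: ·
after 8 — deliver 0→3: n3:part/t1/[-]
after 9 — deliver 3→0: n0:coor/t1/[p]
after 10 — deliver 0→1: n1:part/t1/[p]
after 11 — deliver 0→4: n4:part/t1/[p]
after 12 — deliver 0→3: n3:part/t1/[p]
after 13 — deliver 0→2: n2:part/t1/[p]
after 14 — deliver 4→2: ·
after 15 — deliver 0→1: ·
after 16 — deliver 1→0: ·
after 17 — deliver 0→1: ·
after 18 — deliver 3→4: ·
after 19 — deliver 1→0: ·
after 20 — deliver 1→4: ·
after 21 — propose(0,'r'): n0:coor/t2/[p]
after 22 — deliver 4→0: ·
after 23 — deliver 2→0: ·
after 24 — deliver 3→0: ·
after 25 — deliver 2→3: ·
after 26 — deliver 0→2: n2:part/t2/[p]
after 27 — deliver 3→2: ·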